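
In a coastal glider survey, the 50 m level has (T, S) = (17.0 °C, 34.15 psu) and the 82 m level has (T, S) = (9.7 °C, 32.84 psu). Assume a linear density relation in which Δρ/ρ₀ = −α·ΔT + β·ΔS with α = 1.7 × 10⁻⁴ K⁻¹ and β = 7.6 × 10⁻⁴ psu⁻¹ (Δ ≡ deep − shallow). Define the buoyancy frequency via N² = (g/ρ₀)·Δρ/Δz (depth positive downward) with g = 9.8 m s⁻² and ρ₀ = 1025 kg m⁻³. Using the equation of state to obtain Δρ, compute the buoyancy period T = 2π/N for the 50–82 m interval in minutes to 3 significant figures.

12.1 min

ΔT = -7.3 K, ΔS = -1.31 psu (deep − shallow).
Δρ/ρ₀ = −αΔT + βΔS = 1.241 × 10⁻³ − 9.956 × 10⁻⁴ = 2.454 × 10⁻⁴, so Δρ ≈ 0.2515 kg m⁻³.
N² = (g/ρ₀)·Δρ/Δz = g·(Δρ/ρ₀)/Δz = 9.8 × 2.454 × 10⁻⁴ / 32 = 7.5154 × 10⁻⁵ s⁻².
N = √(7.5154 × 10⁻⁵) = 8.6691 × 10⁻³ rad s⁻¹ → T = 2π/N = 724.78 s = 12.080 min ≈ 12.1 min.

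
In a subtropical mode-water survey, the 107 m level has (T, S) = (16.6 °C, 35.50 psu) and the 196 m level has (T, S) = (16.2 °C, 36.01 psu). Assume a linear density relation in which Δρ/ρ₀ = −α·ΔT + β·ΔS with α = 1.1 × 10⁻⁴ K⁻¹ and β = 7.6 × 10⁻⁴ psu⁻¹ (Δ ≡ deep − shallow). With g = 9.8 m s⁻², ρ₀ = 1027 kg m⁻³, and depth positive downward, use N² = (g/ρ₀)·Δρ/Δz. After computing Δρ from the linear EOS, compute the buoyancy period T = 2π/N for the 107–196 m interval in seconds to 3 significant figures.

ΔT = -0.4 K, ΔS = +0.51 psu (deep − shallow).
Δρ/ρ₀ = −αΔT + βΔS = 4.40 × 10⁻⁵ + 3.876 × 10⁻⁴ = 4.316 × 10⁻⁴, so Δρ ≈ 0.4433 kg m⁻³.
N² = (g/ρ₀)·Δρ/Δz = g·(Δρ/ρ₀)/Δz = 9.8 × 4.316 × 10⁻⁴ / 89 = 4.7524 × 10⁻⁵ s⁻².
N = √(4.7524 × 10⁻⁵) = 6.8938 × 10⁻³ rad s⁻¹ → T = 2π/N = 911.43 s ≈ 911 s.

911 s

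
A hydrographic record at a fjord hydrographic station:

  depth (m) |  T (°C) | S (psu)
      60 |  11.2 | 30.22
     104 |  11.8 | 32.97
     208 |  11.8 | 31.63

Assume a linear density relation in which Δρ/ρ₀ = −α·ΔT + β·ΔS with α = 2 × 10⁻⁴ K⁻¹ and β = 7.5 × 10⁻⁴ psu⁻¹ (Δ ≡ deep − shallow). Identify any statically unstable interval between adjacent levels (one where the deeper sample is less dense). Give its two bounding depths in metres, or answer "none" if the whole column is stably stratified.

104–208 m

Evaluate Δρ/ρ₀ = −αΔT + βΔS across each adjacent pair:
  60–104 m: −αΔT+βΔS = −(2 × 10⁻⁴)(+0.6)+(7.5 × 10⁻⁴)(+2.75) = 1.9 × 10⁻³ → stable
  104–208 m: −αΔT+βΔS = −(2 × 10⁻⁴)(+0.0)+(7.5 × 10⁻⁴)(-1.34) = -1.0 × 10⁻³ → UNSTABLE
The 104–208 m interval has Δρ < 0: lighter water underlies denser water.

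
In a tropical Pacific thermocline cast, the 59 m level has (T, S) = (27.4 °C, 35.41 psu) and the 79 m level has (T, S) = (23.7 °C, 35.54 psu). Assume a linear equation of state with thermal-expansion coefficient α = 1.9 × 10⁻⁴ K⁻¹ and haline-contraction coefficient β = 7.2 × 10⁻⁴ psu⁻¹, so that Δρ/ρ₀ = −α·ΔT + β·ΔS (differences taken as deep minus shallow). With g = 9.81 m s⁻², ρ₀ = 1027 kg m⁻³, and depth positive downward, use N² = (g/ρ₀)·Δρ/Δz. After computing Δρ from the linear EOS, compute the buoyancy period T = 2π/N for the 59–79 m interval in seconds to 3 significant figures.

ΔT = -3.7 K, ΔS = +0.13 psu (deep − shallow).
Δρ/ρ₀ = −αΔT + βΔS = 7.03 × 10⁻⁴ + 9.36 × 10⁻⁵ = 7.966 × 10⁻⁴, so Δρ ≈ 0.8181 kg m⁻³.
N² = (g/ρ₀)·Δρ/Δz = g·(Δρ/ρ₀)/Δz = 9.81 × 7.966 × 10⁻⁴ / 20 = 3.9073 × 10⁻⁴ s⁻².
N = √(3.9073 × 10⁻⁴) = 0.019767 rad s⁻¹ → T = 2π/N = 317.86 s ≈ 318 s.

318 s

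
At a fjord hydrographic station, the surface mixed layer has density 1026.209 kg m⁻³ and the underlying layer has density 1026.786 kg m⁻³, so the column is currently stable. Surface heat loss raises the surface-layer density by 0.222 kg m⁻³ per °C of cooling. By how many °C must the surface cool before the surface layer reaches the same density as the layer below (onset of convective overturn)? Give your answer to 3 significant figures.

2.60 °C

Density deficit of the surface layer: 1026.786 − 1026.209 = 0.577 kg m⁻³.
Required change = 0.577 / 0.222 = 2.60 °C.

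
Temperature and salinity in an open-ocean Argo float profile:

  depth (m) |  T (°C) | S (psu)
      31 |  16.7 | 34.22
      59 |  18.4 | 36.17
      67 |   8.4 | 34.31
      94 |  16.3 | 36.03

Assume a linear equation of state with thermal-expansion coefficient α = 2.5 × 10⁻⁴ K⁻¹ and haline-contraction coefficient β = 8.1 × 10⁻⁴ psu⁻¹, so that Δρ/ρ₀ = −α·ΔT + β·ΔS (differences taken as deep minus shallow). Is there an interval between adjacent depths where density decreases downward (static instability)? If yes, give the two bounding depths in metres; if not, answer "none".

Evaluate Δρ/ρ₀ = −αΔT + βΔS across each adjacent pair:
  31–59 m: −αΔT+βΔS = −(2.5 × 10⁻⁴)(+1.7)+(8.1 × 10⁻⁴)(+1.95) = 1.2 × 10⁻³ → stable
  59–67 m: −αΔT+βΔS = −(2.5 × 10⁻⁴)(-10.0)+(8.1 × 10⁻⁴)(-1.86) = 9.9 × 10⁻⁴ → stable
  67–94 m: −αΔT+βΔS = −(2.5 × 10⁻⁴)(+7.9)+(8.1 × 10⁻⁴)(+1.72) = -5.8 × 10⁻⁴ → UNSTABLE
The 67–94 m interval has Δρ < 0: lighter water underlies denser water.

67–94 m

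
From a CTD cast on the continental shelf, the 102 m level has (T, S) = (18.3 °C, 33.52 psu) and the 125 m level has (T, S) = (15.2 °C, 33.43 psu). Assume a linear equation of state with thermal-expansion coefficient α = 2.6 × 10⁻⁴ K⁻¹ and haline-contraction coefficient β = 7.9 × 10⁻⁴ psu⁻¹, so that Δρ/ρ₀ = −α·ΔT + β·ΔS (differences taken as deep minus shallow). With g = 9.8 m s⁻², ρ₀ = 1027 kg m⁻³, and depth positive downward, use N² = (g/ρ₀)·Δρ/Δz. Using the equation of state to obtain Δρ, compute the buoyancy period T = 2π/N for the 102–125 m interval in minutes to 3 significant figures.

ΔT = -3.1 K, ΔS = -0.09 psu (deep − shallow).
Δρ/ρ₀ = −αΔT + βΔS = 8.06 × 10⁻⁴ − 7.11 × 10⁻⁵ = 7.349 × 10⁻⁴, so Δρ ≈ 0.7547 kg m⁻³.
N² = (g/ρ₀)·Δρ/Δz = g·(Δρ/ρ₀)/Δz = 9.8 × 7.349 × 10⁻⁴ / 23 = 3.1313 × 10⁻⁴ s⁻².
N = √(3.1313 × 10⁻⁴) = 0.017695 rad s⁻¹ → T = 2π/N = 355.08 s = 5.9180 min ≈ 5.92 min.

5.92 min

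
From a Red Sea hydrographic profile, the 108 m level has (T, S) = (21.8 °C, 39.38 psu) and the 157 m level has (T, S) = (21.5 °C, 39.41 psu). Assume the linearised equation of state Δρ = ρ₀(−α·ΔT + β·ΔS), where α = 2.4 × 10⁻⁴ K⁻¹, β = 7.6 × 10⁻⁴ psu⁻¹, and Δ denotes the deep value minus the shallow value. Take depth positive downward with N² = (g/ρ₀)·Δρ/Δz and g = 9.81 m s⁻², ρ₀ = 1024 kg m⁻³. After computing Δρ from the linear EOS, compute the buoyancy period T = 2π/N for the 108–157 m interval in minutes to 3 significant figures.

24.0 min

ΔT = -0.3 K, ΔS = +0.03 psu (deep − shallow).
Δρ/ρ₀ = −αΔT + βΔS = 7.20 × 10⁻⁵ + 2.28 × 10⁻⁵ = 9.48 × 10⁻⁵, so Δρ ≈ 0.09708 kg m⁻³.
N² = (g/ρ₀)·Δρ/Δz = g·(Δρ/ρ₀)/Δz = 9.81 × 9.48 × 10⁻⁵ / 49 = 1.8979 × 10⁻⁵ s⁻².
N = √(1.8979 × 10⁻⁵) = 4.3565 × 10⁻³ rad s⁻¹ → T = 2π/N = 1.4423 × 10³ s = 24.038 min ≈ 24.0 min.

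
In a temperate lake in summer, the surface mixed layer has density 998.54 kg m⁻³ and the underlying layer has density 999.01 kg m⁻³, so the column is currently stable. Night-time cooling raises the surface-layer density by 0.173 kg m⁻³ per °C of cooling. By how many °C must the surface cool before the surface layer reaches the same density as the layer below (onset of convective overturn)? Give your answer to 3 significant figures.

2.72 °C

Density deficit of the surface layer: 999.01 − 998.54 = 0.47 kg m⁻³.
Required change = 0.47 / 0.173 = 2.72 °C.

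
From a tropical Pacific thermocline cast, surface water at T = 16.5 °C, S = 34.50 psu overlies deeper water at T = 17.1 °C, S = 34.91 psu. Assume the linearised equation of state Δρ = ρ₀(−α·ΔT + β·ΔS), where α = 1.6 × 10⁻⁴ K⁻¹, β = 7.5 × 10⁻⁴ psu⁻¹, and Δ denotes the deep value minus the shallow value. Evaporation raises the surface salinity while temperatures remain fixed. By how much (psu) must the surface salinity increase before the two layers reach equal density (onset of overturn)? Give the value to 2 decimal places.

0.28 psu

Neutral buoyancy requires −α(T_deep − T_surf) + β(S_deep − S_surf′) = 0.
S_surf′ = S_deep − (α/β)·ΔT = 34.91 − (1.6 × 10⁻⁴/7.5 × 10⁻⁴)·(+0.6) = 34.7820 psu.
Increase required: 34.7820 − 34.50 = 0.2820 psu.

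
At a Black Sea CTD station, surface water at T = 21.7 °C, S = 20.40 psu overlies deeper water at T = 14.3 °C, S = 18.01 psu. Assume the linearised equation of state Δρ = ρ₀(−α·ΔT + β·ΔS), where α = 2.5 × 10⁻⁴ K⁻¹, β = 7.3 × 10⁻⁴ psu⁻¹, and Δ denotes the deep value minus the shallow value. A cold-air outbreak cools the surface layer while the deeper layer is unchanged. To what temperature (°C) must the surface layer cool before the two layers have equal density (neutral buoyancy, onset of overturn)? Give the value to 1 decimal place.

Neutral buoyancy requires Δρ = 0, i.e. −α(T_deep − T_surf′) + β(S_deep − S_surf) = 0.
T_surf′ = T_deep − (β/α)·ΔS = 14.3 − (7.3 × 10⁻⁴/2.5 × 10⁻⁴)·(-2.39) = 21.279 °C.
Cooling required: 21.7 − (21.279) = 0.421 °C.

21.3 °C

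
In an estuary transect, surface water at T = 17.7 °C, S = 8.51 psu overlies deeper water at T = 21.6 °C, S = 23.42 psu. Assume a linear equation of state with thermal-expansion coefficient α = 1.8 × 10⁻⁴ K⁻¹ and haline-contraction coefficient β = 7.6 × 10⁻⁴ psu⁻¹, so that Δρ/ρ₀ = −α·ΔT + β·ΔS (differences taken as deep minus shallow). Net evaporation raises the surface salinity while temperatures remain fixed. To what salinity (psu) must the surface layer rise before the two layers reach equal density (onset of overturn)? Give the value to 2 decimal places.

22.50 psu

Neutral buoyancy requires −α(T_deep − T_surf) + β(S_deep − S_surf′) = 0.
S_surf′ = S_deep − (α/β)·ΔT = 23.42 − (1.8 × 10⁻⁴/7.6 × 10⁻⁴)·(+3.9) = 22.4963 psu.
Increase required: 22.4963 − 8.51 = 13.9863 psu.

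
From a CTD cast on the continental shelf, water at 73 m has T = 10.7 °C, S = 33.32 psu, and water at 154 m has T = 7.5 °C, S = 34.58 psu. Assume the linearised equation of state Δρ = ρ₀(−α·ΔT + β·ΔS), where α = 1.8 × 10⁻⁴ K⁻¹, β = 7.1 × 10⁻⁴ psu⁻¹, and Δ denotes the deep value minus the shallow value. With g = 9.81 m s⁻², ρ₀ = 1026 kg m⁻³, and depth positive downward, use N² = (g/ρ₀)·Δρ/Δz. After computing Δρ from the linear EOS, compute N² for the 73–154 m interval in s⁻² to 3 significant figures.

ΔT = -3.2 K, ΔS = +1.26 psu (deep − shallow).
Δρ/ρ₀ = −αΔT + βΔS = 5.76 × 10⁻⁴ + 8.946 × 10⁻⁴ = 1.4706 × 10⁻³, so Δρ ≈ 1.509 kg m⁻³.
N² = (g/ρ₀)·Δρ/Δz = g·(Δρ/ρ₀)/Δz = 9.81 × 1.4706 × 10⁻³ / 81 = 1.7811 × 10⁻⁴ s⁻² ≈ 1.78 × 10⁻⁴ s⁻².

1.78 × 10⁻⁴ s⁻²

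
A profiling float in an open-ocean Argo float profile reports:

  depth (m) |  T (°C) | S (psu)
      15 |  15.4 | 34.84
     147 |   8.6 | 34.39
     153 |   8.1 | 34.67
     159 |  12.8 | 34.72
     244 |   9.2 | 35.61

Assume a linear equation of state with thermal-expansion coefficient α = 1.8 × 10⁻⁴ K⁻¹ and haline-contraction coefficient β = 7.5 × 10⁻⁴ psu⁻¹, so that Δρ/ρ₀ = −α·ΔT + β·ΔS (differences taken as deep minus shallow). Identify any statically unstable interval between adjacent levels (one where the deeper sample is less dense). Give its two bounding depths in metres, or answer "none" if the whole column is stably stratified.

Evaluate Δρ/ρ₀ = −αΔT + βΔS across each adjacent pair:
  15–147 m: −αΔT+βΔS = −(1.8 × 10⁻⁴)(-6.8)+(7.5 × 10⁻⁴)(-0.45) = 8.9 × 10⁻⁴ → stable
  147–153 m: −αΔT+βΔS = −(1.8 × 10⁻⁴)(-0.5)+(7.5 × 10⁻⁴)(+0.28) = 3.0 × 10⁻⁴ → stable
  153–159 m: −αΔT+βΔS = −(1.8 × 10⁻⁴)(+4.7)+(7.5 × 10⁻⁴)(+0.05) = -8.1 × 10⁻⁴ → UNSTABLE
  159–244 m: −αΔT+βΔS = −(1.8 × 10⁻⁴)(-3.6)+(7.5 × 10⁻⁴)(+0.89) = 1.3 × 10⁻³ → stable
The 153–159 m interval has Δρ < 0: lighter water underlies denser water.

153–159 m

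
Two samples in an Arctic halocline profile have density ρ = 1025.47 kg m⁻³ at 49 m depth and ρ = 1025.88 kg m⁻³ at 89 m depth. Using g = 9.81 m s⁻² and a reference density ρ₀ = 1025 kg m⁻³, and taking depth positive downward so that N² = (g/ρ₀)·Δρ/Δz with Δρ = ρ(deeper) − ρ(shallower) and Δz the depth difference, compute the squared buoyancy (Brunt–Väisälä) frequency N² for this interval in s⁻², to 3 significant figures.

Δρ = 1025.88 − 1025.47 = 0.41 kg m⁻³ over Δz = 89 − 49 = 40 m.
N² = (9.81/1025) × (0.41/40) = 9.8100 × 10⁻⁵ s⁻² ≈ 9.81 × 10⁻⁵ s⁻².

9.81 × 10⁻⁵ s⁻²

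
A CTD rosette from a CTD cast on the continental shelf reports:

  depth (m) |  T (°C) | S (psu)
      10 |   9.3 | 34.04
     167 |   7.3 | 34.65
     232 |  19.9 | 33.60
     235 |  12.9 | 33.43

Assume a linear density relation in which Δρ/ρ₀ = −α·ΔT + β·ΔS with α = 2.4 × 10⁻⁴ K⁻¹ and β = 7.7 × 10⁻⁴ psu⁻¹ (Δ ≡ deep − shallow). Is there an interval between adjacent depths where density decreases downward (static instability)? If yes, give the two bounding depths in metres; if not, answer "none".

167–232 m

Evaluate Δρ/ρ₀ = −αΔT + βΔS across each adjacent pair:
  10–167 m: −αΔT+βΔS = −(2.4 × 10⁻⁴)(-2.0)+(7.7 × 10⁻⁴)(+0.61) = 9.5 × 10⁻⁴ → stable
  167–232 m: −αΔT+βΔS = −(2.4 × 10⁻⁴)(+12.6)+(7.7 × 10⁻⁴)(-1.05) = -3.8 × 10⁻³ → UNSTABLE
  232–235 m: −αΔT+βΔS = −(2.4 × 10⁻⁴)(-7.0)+(7.7 × 10⁻⁴)(-0.17) = 1.5 × 10⁻³ → stable
The 167–232 m interval has Δρ < 0: lighter water underlies denser water.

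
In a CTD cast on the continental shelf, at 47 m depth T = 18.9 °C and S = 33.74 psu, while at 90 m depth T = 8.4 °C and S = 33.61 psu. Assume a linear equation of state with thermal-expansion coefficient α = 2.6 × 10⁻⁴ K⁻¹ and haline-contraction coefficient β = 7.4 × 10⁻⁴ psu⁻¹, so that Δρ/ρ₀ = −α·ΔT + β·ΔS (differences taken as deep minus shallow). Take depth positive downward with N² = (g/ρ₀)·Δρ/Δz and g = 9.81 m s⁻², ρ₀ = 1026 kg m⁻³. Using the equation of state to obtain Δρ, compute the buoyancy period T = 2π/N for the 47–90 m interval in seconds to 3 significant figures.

256 s

ΔT = -10.5 K, ΔS = -0.13 psu (deep − shallow).
Δρ/ρ₀ = −αΔT + βΔS = 2.73 × 10⁻³ − 9.62 × 10⁻⁵ = 2.6338 × 10⁻³, so Δρ ≈ 2.702 kg m⁻³.
N² = (g/ρ₀)·Δρ/Δz = g·(Δρ/ρ₀)/Δz = 9.81 × 2.6338 × 10⁻³ / 43 = 6.0087 × 10⁻⁴ s⁻².
N = √(6.0087 × 10⁻⁴) = 0.024513 rad s⁻¹ → T = 2π/N = 256.32 s ≈ 256 s.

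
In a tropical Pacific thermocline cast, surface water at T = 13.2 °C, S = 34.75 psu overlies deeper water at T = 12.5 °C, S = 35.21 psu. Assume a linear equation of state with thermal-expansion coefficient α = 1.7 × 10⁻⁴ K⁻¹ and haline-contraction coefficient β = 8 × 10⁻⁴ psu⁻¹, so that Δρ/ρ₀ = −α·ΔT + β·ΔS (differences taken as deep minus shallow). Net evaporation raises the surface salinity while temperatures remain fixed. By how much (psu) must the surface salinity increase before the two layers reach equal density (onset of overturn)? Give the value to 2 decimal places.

0.61 psu

Neutral buoyancy requires −α(T_deep − T_surf) + β(S_deep − S_surf′) = 0.
S_surf′ = S_deep − (α/β)·ΔT = 35.21 − (1.7 × 10⁻⁴/8 × 10⁻⁴)·(-0.7) = 35.3588 psu.
Increase required: 35.3588 − 34.75 = 0.6088 psu.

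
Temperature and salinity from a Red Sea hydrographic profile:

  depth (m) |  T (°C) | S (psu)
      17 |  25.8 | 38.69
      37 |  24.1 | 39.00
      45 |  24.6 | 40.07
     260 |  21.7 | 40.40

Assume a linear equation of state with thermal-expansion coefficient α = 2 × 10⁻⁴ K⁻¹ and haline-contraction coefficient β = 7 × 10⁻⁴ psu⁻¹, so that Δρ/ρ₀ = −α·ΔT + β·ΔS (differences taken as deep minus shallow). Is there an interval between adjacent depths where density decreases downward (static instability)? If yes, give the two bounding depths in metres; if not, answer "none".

Evaluate Δρ/ρ₀ = −αΔT + βΔS across each adjacent pair:
  17–37 m: −αΔT+βΔS = −(2 × 10⁻⁴)(-1.7)+(7 × 10⁻⁴)(+0.31) = 5.6 × 10⁻⁴ → stable
  37–45 m: −αΔT+βΔS = −(2 × 10⁻⁴)(+0.5)+(7 × 10⁻⁴)(+1.07) = 6.5 × 10⁻⁴ → stable
  45–260 m: −αΔT+βΔS = −(2 × 10⁻⁴)(-2.9)+(7 × 10⁻⁴)(+0.33) = 8.1 × 10⁻⁴ → stable
Every interval has Δρ > 0: the column is stably stratified throughout.

none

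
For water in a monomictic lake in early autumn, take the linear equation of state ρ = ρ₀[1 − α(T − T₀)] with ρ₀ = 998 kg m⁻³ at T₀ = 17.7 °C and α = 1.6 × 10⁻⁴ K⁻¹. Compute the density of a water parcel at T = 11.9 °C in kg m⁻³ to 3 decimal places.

998.926 kg m⁻³

T − T₀ = -5.8 K.
Bracket = 1 − α·(-5.8) = 1 + (9.28 × 10⁻⁴) = 1.0009280.
ρ = 998 × 1.0009280 = 998.926 kg m⁻³.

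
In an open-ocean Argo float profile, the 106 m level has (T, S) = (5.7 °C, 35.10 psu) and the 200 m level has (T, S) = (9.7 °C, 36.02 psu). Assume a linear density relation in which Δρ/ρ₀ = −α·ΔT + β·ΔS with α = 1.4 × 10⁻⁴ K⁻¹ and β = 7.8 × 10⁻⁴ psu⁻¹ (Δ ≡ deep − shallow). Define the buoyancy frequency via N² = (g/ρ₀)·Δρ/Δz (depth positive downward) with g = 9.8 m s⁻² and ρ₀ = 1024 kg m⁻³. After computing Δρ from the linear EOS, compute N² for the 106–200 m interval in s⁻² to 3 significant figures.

1.64 × 10⁻⁵ s⁻²

ΔT = +4.0 K, ΔS = +0.92 psu (deep − shallow).
Δρ/ρ₀ = −αΔT + βΔS = -5.60 × 10⁻⁴ + 7.176 × 10⁻⁴ = 1.576 × 10⁻⁴, so Δρ ≈ 0.1614 kg m⁻³.
N² = (g/ρ₀)·Δρ/Δz = g·(Δρ/ρ₀)/Δz = 9.8 × 1.576 × 10⁻⁴ / 94 = 1.6431 × 10⁻⁵ s⁻² ≈ 1.64 × 10⁻⁵ s⁻².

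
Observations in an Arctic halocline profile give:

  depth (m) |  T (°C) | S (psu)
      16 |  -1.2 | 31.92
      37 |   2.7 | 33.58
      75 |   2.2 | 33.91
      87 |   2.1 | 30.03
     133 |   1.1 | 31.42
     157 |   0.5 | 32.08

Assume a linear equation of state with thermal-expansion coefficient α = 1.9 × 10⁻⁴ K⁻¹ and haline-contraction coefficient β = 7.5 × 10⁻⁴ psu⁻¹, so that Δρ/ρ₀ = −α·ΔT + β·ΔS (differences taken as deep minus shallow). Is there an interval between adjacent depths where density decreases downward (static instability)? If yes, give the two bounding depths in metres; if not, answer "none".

Evaluate Δρ/ρ₀ = −αΔT + βΔS across each adjacent pair:
  16–37 m: −αΔT+βΔS = −(1.9 × 10⁻⁴)(+3.9)+(7.5 × 10⁻⁴)(+1.66) = 5.0 × 10⁻⁴ → stable
  37–75 m: −αΔT+βΔS = −(1.9 × 10⁻⁴)(-0.5)+(7.5 × 10⁻⁴)(+0.33) = 3.4 × 10⁻⁴ → stable
  75–87 m: −αΔT+βΔS = −(1.9 × 10⁻⁴)(-0.1)+(7.5 × 10⁻⁴)(-3.88) = -2.9 × 10⁻³ → UNSTABLE
  87–133 m: −αΔT+βΔS = −(1.9 × 10⁻⁴)(-1.0)+(7.5 × 10⁻⁴)(+1.39) = 1.2 × 10⁻³ → stable
  133–157 m: −αΔT+βΔS = −(1.9 × 10⁻⁴)(-0.6)+(7.5 × 10⁻⁴)(+0.66) = 6.1 × 10⁻⁴ → stable
The 75–87 m interval has Δρ < 0: lighter water underlies denser water.

75–87 m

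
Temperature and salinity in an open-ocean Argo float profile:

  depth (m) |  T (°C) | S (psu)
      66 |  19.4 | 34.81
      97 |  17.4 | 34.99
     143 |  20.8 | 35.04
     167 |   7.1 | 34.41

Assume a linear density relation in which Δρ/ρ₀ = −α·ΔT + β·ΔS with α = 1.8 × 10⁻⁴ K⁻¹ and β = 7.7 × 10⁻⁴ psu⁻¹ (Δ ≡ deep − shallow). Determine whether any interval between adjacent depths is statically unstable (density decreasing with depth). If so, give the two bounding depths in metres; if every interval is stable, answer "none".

Evaluate Δρ/ρ₀ = −αΔT + βΔS across each adjacent pair:
  66–97 m: −αΔT+βΔS = −(1.8 × 10⁻⁴)(-2.0)+(7.7 × 10⁻⁴)(+0.18) = 5.0 × 10⁻⁴ → stable
  97–143 m: −αΔT+βΔS = −(1.8 × 10⁻⁴)(+3.4)+(7.7 × 10⁻⁴)(+0.05) = -5.7 × 10⁻⁴ → UNSTABLE
  143–167 m: −αΔT+βΔS = −(1.8 × 10⁻⁴)(-13.7)+(7.7 × 10⁻⁴)(-0.63) = 2.0 × 10⁻³ → stable
The 97–143 m interval has Δρ < 0: lighter water underlies denser water.

97–143 m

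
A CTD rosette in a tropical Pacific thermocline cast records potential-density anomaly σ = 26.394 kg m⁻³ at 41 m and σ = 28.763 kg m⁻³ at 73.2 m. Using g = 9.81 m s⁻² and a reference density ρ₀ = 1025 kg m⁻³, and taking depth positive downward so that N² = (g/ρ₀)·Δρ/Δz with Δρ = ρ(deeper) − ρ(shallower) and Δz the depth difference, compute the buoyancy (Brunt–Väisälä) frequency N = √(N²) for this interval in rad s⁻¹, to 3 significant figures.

0.0265 rad s⁻¹

Δρ = 1028.763 − 1026.394 = 2.369 kg m⁻³ over Δz = 73.2 − 41 = 32.2 m.
N² = (9.81/1025) × (2.369/32.2) = 7.0413 × 10⁻⁴ s⁻².
N = √(7.0413 × 10⁻⁴) = 0.026535 rad s⁻¹ ≈ 0.0265 rad s⁻¹.
A positive N² confirms static stability across the interval.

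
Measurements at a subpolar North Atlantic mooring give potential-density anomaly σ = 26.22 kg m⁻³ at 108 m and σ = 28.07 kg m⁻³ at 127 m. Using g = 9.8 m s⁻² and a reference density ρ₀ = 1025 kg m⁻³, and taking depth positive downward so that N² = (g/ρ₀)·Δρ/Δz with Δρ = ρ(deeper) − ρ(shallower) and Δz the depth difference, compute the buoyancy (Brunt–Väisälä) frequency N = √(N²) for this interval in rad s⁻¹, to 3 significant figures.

Δρ = 1028.07 − 1026.22 = 1.85 kg m⁻³ over Δz = 127 − 108 = 19 m.
N² = (9.8/1025) × (1.85/19) = 9.3094 × 10⁻⁴ s⁻².
N = √(9.3094 × 10⁻⁴) = 0.030511 rad s⁻¹ ≈ 0.0305 rad s⁻¹.

0.0305 rad s⁻¹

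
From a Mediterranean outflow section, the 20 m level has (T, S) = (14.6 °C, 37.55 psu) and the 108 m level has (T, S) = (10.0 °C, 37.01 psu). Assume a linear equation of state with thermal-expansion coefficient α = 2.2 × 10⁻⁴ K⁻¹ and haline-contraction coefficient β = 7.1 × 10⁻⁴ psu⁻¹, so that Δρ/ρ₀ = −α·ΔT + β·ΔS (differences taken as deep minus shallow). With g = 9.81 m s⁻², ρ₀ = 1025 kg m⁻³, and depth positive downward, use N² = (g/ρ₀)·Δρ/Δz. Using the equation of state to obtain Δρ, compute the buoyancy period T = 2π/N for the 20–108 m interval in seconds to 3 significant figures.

751 s

ΔT = -4.6 K, ΔS = -0.54 psu (deep − shallow).
Δρ/ρ₀ = −αΔT + βΔS = 1.012 × 10⁻³ − 3.834 × 10⁻⁴ = 6.286 × 10⁻⁴, so Δρ ≈ 0.6443 kg m⁻³.
N² = (g/ρ₀)·Δρ/Δz = g·(Δρ/ρ₀)/Δz = 9.81 × 6.286 × 10⁻⁴ / 88 = 7.0075 × 10⁻⁵ s⁻².
N = √(7.0075 × 10⁻⁵) = 8.3711 × 10⁻³ rad s⁻¹ → T = 2π/N = 750.58 s ≈ 751 s.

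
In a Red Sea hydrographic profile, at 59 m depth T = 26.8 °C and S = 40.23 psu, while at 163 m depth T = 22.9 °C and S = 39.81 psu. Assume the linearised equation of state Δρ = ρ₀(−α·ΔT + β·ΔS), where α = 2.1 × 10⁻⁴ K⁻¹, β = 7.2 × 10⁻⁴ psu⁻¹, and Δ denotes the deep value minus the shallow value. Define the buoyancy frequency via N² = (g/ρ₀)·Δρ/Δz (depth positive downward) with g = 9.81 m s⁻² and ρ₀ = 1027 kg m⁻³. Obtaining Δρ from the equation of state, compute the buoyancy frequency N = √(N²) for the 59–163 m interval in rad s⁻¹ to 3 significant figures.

ΔT = -3.9 K, ΔS = -0.42 psu (deep − shallow).
Δρ/ρ₀ = −αΔT + βΔS = 8.19 × 10⁻⁴ − 3.024 × 10⁻⁴ = 5.166 × 10⁻⁴, so Δρ ≈ 0.5305 kg m⁻³.
N² = (g/ρ₀)·Δρ/Δz = g·(Δρ/ρ₀)/Δz = 9.81 × 5.166 × 10⁻⁴ / 104 = 4.8729 × 10⁻⁵ s⁻².
N = √(4.8729 × 10⁻⁵) = 6.9806 × 10⁻³ rad s⁻¹ ≈ 6.98 × 10⁻³ rad s⁻¹.

6.98 × 10⁻³ rad s⁻¹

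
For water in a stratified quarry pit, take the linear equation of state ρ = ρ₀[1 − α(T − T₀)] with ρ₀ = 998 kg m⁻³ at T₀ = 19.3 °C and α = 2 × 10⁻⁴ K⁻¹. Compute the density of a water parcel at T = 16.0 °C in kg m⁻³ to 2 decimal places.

998.66 kg m⁻³

T − T₀ = -3.3 K.
Bracket = 1 − α·(-3.3) = 1 + (6.60 × 10⁻⁴) = 1.0006600.
ρ = 998 × 1.0006600 = 998.66 kg m⁻³.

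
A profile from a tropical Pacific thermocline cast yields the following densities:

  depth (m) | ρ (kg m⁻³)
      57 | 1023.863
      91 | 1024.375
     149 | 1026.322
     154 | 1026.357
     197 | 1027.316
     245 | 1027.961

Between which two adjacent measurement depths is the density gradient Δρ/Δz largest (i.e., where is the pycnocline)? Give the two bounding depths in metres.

91–149 m

Compute the density gradient over each adjacent pair:
  57–91 m: Δρ/Δz = 0.512/34 = 0.015 kg m⁻⁴
  91–149 m: Δρ/Δz = 1.947/58 = 0.034 kg m⁻⁴
  149–154 m: Δρ/Δz = 0.035/5 = 7.0 × 10⁻³ kg m⁻⁴
  154–197 m: Δρ/Δz = 0.959/43 = 0.022 kg m⁻⁴
  197–245 m: Δρ/Δz = 0.645/48 = 0.013 kg m⁻⁴
The largest gradient is in the 91–149 m interval — the pycnocline.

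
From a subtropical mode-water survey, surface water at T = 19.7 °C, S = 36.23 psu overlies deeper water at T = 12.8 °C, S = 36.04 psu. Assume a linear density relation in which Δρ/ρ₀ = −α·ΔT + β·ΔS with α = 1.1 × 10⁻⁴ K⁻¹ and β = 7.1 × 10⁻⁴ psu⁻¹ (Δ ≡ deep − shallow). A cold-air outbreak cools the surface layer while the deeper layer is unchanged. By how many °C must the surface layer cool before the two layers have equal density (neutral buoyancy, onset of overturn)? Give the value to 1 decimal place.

5.7 °C

Neutral buoyancy requires Δρ = 0, i.e. −α(T_deep − T_surf′) + β(S_deep − S_surf) = 0.
T_surf′ = T_deep − (β/α)·ΔS = 12.8 − (7.1 × 10⁻⁴/1.1 × 10⁻⁴)·(-0.19) = 14.026 °C.
Cooling required: 19.7 − (14.026) = 5.674 °C.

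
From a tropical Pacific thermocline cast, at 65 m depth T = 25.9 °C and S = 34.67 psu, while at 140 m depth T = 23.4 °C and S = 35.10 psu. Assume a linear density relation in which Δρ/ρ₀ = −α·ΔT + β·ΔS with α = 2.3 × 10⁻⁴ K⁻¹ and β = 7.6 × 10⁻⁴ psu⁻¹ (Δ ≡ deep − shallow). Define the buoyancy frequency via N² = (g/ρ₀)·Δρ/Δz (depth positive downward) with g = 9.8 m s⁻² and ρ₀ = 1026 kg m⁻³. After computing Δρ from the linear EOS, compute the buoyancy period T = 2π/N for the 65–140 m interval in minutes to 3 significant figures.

ΔT = -2.5 K, ΔS = +0.43 psu (deep − shallow).
Δρ/ρ₀ = −αΔT + βΔS = 5.75 × 10⁻⁴ + 3.268 × 10⁻⁴ = 9.018 × 10⁻⁴, so Δρ ≈ 0.9252 kg m⁻³.
N² = (g/ρ₀)·Δρ/Δz = g·(Δρ/ρ₀)/Δz = 9.8 × 9.018 × 10⁻⁴ / 75 = 1.1784 × 10⁻⁴ s⁻².
N = √(1.1784 × 10⁻⁴) = 0.010855 rad s⁻¹ → T = 2π/N = 578.83 s = 9.6472 min ≈ 9.65 min.

9.65 min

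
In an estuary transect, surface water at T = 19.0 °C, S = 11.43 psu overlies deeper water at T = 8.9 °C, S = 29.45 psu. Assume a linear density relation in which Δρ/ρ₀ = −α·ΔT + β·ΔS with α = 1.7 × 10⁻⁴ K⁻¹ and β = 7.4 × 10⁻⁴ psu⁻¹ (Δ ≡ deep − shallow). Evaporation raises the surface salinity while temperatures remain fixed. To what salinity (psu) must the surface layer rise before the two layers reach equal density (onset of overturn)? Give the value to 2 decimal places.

31.77 psu

Neutral buoyancy requires −α(T_deep − T_surf) + β(S_deep − S_surf′) = 0.
S_surf′ = S_deep − (α/β)·ΔT = 29.45 − (1.7 × 10⁻⁴/7.4 × 10⁻⁴)·(-10.1) = 31.7703 psu.
Increase required: 31.7703 − 11.43 = 20.3403 psu.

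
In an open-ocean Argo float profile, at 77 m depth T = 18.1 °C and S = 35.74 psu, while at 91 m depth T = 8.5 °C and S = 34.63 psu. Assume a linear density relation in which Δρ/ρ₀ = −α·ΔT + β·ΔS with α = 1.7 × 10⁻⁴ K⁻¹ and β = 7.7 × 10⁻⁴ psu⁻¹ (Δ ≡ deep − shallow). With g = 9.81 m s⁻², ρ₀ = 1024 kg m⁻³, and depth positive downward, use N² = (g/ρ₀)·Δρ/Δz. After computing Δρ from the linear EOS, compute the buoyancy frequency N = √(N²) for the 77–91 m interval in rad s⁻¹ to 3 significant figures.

ΔT = -9.6 K, ΔS = -1.11 psu (deep − shallow).
Δρ/ρ₀ = −αΔT + βΔS = 1.632 × 10⁻³ − 8.547 × 10⁻⁴ = 7.773 × 10⁻⁴, so Δρ ≈ 0.7960 kg m⁻³.
N² = (g/ρ₀)·Δρ/Δz = g·(Δρ/ρ₀)/Δz = 9.81 × 7.773 × 10⁻⁴ / 14 = 5.4467 × 10⁻⁴ s⁻².
N = √(5.4467 × 10⁻⁴) = 0.023338 rad s⁻¹ ≈ 0.0233 rad s⁻¹.

0.0233 rad s⁻¹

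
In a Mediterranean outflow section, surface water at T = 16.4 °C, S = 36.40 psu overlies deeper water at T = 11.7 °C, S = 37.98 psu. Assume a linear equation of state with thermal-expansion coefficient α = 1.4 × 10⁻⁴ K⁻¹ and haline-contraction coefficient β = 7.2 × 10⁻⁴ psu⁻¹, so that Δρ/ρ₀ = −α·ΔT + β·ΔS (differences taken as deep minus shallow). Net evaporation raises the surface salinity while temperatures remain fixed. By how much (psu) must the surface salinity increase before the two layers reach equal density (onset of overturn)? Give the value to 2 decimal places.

Neutral buoyancy requires −α(T_deep − T_surf) + β(S_deep − S_surf′) = 0.
S_surf′ = S_deep − (α/β)·ΔT = 37.98 − (1.4 × 10⁻⁴/7.2 × 10⁻⁴)·(-4.7) = 38.8939 psu.
Increase required: 38.8939 − 36.40 = 2.4939 psu.

2.49 psu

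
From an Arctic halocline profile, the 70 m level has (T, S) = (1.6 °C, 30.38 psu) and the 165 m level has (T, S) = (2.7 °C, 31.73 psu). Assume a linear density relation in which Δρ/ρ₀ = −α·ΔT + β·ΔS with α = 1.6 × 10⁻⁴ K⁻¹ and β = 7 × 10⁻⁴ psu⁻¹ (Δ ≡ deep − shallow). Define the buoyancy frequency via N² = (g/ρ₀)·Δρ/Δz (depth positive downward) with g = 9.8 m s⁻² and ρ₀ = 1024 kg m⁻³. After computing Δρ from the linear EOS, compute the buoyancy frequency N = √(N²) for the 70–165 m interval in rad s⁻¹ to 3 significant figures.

8.91 × 10⁻³ rad s⁻¹

ΔT = +1.1 K, ΔS = +1.35 psu (deep − shallow).
Δρ/ρ₀ = −αΔT + βΔS = -1.76 × 10⁻⁴ + 9.45 × 10⁻⁴ = 7.69 × 10⁻⁴, so Δρ ≈ 0.7875 kg m⁻³.
N² = (g/ρ₀)·Δρ/Δz = g·(Δρ/ρ₀)/Δz = 9.8 × 7.69 × 10⁻⁴ / 95 = 7.9328 × 10⁻⁵ s⁻².
N = √(7.9328 × 10⁻⁵) = 8.9066 × 10⁻³ rad s⁻¹ ≈ 8.91 × 10⁻³ rad s⁻¹.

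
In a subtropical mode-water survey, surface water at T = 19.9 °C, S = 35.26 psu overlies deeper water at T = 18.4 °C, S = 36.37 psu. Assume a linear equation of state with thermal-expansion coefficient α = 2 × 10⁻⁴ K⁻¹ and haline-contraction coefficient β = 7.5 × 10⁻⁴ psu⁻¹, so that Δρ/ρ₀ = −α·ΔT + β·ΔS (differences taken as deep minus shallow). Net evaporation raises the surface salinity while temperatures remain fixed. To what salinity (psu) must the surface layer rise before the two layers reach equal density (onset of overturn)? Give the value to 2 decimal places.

36.77 psu

Neutral buoyancy requires −α(T_deep − T_surf) + β(S_deep − S_surf′) = 0.
S_surf′ = S_deep − (α/β)·ΔT = 36.37 − (2 × 10⁻⁴/7.5 × 10⁻⁴)·(-1.5) = 36.7700 psu.
Increase required: 36.7700 − 35.26 = 1.5100 psu.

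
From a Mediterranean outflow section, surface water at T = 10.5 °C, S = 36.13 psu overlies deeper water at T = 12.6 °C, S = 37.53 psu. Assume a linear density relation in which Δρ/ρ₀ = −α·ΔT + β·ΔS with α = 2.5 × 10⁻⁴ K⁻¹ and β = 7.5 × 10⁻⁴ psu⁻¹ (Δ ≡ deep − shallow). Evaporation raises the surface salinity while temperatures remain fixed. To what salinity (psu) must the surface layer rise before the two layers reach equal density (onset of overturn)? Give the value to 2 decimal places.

36.83 psu

Neutral buoyancy requires −α(T_deep − T_surf) + β(S_deep − S_surf′) = 0.
S_surf′ = S_deep − (α/β)·ΔT = 37.53 − (2.5 × 10⁻⁴/7.5 × 10⁻⁴)·(+2.1) = 36.8300 psu.
Increase required: 36.8300 − 36.13 = 0.7000 psu.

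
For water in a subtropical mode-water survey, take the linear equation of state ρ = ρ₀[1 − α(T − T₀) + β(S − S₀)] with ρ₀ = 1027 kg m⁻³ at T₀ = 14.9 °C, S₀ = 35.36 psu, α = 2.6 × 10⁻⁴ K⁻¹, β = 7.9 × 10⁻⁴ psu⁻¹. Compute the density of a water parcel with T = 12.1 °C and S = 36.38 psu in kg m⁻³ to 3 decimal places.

T − T₀ = -2.8 K, S − S₀ = +1.02 psu.
Bracket = 1 − α·(-2.8) + β·(+1.02) = 1 + (1.5338 × 10⁻³) = 1.0015338.
ρ = 1027 × 1.0015338 = 1028.575 kg m⁻³.

1028.575 kg m⁻³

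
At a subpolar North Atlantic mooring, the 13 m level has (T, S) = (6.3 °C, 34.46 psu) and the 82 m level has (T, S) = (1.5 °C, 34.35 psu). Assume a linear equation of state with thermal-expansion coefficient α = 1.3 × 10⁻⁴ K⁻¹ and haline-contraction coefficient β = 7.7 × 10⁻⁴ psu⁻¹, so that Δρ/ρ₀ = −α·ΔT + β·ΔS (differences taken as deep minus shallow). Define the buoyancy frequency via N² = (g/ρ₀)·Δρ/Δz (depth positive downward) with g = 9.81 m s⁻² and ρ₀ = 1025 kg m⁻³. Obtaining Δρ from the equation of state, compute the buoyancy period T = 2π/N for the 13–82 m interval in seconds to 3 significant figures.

718 s

ΔT = -4.8 K, ΔS = -0.11 psu (deep − shallow).
Δρ/ρ₀ = −αΔT + βΔS = 6.24 × 10⁻⁴ − 8.47 × 10⁻⁵ = 5.393 × 10⁻⁴, so Δρ ≈ 0.5528 kg m⁻³.
N² = (g/ρ₀)·Δρ/Δz = g·(Δρ/ρ₀)/Δz = 9.81 × 5.393 × 10⁻⁴ / 69 = 7.6674 × 10⁻⁵ s⁻².
N = √(7.6674 × 10⁻⁵) = 8.7564 × 10⁻³ rad s⁻¹ → T = 2π/N = 717.55 s ≈ 718 s.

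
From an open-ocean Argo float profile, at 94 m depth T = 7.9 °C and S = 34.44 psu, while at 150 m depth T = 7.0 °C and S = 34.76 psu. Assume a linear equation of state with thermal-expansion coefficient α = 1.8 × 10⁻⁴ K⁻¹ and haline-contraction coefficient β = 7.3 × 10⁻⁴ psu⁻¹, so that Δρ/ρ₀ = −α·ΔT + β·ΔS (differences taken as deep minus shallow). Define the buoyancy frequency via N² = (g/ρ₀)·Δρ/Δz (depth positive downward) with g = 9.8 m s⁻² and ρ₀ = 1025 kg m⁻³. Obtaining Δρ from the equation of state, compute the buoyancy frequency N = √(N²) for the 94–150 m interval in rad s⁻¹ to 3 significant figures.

ΔT = -0.9 K, ΔS = +0.32 psu (deep − shallow).
Δρ/ρ₀ = −αΔT + βΔS = 1.62 × 10⁻⁴ + 2.336 × 10⁻⁴ = 3.956 × 10⁻⁴, so Δρ ≈ 0.4055 kg m⁻³.
N² = (g/ρ₀)·Δρ/Δz = g·(Δρ/ρ₀)/Δz = 9.8 × 3.956 × 10⁻⁴ / 56 = 6.9230 × 10⁻⁵ s⁻².
N = √(6.9230 × 10⁻⁵) = 8.3205 × 10⁻³ rad s⁻¹ ≈ 8.32 × 10⁻³ rad s⁻¹.

8.32 × 10⁻³ rad s⁻¹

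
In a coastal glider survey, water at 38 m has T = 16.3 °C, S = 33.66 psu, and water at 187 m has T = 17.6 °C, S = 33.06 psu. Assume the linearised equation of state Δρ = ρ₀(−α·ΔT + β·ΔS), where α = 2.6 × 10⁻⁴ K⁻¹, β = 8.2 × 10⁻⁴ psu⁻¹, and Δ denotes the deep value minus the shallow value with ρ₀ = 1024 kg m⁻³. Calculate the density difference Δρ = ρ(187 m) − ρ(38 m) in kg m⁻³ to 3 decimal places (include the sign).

-0.850 kg m⁻³

ΔT = +1.3 K, ΔS = -0.60 psu (deep − shallow).
Δρ/ρ₀ = −(2.6 × 10⁻⁴)(+1.3) + (8.2 × 10⁻⁴)(-0.60) = -8.30 × 10⁻⁴.
Δρ = 1024 × (-8.30 × 10⁻⁴) = -0.850 kg m⁻³.
Negative Δρ: lighter below, statically unstable.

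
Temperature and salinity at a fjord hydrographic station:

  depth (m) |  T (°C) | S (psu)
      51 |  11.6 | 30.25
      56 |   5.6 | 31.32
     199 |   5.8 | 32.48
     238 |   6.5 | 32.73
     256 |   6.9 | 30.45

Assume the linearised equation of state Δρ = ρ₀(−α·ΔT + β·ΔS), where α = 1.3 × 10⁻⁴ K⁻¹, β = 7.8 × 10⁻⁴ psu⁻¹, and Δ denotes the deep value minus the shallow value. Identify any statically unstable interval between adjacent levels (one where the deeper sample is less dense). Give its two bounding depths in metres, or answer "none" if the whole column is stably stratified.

Evaluate Δρ/ρ₀ = −αΔT + βΔS across each adjacent pair:
  51–56 m: −αΔT+βΔS = −(1.3 × 10⁻⁴)(-6.0)+(7.8 × 10⁻⁴)(+1.07) = 1.6 × 10⁻³ → stable
  56–199 m: −αΔT+βΔS = −(1.3 × 10⁻⁴)(+0.2)+(7.8 × 10⁻⁴)(+1.16) = 8.8 × 10⁻⁴ → stable
  199–238 m: −αΔT+βΔS = −(1.3 × 10⁻⁴)(+0.7)+(7.8 × 10⁻⁴)(+0.25) = 1.0 × 10⁻⁴ → stable
  238–256 m: −αΔT+βΔS = −(1.3 × 10⁻⁴)(+0.4)+(7.8 × 10⁻⁴)(-2.28) = -1.8 × 10⁻³ → UNSTABLE
The 238–256 m interval has Δρ < 0: lighter water underlies denser water.

238–256 m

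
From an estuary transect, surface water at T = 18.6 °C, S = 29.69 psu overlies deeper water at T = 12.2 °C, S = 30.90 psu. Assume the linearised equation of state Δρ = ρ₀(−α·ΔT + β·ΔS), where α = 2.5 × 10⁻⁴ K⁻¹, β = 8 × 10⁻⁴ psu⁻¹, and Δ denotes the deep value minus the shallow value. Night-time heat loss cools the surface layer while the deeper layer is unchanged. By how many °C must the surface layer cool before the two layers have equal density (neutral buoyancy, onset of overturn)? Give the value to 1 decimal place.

10.3 °C

Neutral buoyancy requires Δρ = 0, i.e. −α(T_deep − T_surf′) + β(S_deep − S_surf) = 0.
T_surf′ = T_deep − (β/α)·ΔS = 12.2 − (8 × 10⁻⁴/2.5 × 10⁻⁴)·(+1.21) = 8.328 °C.
Cooling required: 18.6 − (8.328) = 10.272 °C.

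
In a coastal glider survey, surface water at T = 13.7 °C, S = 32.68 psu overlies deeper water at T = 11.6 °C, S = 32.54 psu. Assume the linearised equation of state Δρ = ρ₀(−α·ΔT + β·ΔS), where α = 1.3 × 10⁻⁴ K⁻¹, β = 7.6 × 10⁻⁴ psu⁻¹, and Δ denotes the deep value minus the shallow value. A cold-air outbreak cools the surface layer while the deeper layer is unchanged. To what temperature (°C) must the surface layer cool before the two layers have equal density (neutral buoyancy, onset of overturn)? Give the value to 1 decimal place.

12.4 °C

Neutral buoyancy requires Δρ = 0, i.e. −α(T_deep − T_surf′) + β(S_deep − S_surf) = 0.
T_surf′ = T_deep − (β/α)·ΔS = 11.6 − (7.6 × 10⁻⁴/1.3 × 10⁻⁴)·(-0.14) = 12.418 °C.
Cooling required: 13.7 − (12.418) = 1.282 °C.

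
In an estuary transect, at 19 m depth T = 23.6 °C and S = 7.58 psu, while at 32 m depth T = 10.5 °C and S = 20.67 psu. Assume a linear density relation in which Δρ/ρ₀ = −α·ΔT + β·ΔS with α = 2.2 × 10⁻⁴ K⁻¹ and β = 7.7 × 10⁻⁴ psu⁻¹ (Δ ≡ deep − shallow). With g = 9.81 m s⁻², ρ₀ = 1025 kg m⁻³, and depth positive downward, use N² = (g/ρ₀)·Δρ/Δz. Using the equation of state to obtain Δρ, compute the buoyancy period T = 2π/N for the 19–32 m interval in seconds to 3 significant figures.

63.5 s

ΔT = -13.1 K, ΔS = +13.09 psu (deep − shallow).
Δρ/ρ₀ = −αΔT + βΔS = 2.882 × 10⁻³ + 0.0100793 = 0.0129613, so Δρ ≈ 13.29 kg m⁻³.
N² = (g/ρ₀)·Δρ/Δz = g·(Δρ/ρ₀)/Δz = 9.81 × 0.0129613 / 13 = 9.7808 × 10⁻³ s⁻².
N = √(9.7808 × 10⁻³) = 0.098898 rad s⁻¹ → T = 2π/N = 63.532 s ≈ 63.5 s.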